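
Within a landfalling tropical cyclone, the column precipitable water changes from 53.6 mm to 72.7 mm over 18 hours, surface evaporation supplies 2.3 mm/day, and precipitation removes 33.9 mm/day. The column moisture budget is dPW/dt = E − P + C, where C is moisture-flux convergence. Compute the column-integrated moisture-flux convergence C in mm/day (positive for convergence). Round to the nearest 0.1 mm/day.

dPW/dt = (72.7 − 53.6) mm / (18/24 day) = +25.467 mm/day.
C = dPW/dt − E + P = (+25.467) − 2.3 + 33.9 = 57.1 mm/day.

C ≈ 57.1 mm/day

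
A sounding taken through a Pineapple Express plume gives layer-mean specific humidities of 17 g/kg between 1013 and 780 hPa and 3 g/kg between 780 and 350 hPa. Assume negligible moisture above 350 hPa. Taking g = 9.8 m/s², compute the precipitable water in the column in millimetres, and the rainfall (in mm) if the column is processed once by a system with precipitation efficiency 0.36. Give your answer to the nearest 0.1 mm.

PW ≈ 53.6 mm; rainfall ≈ 19.3 mm

Precipitable water is the column-integrated vapour mass per unit area: PW = (1/g) Σ q̄ Δp, with q in kg/kg and Δp in Pa (1 kg/m² of water = 1 mm).
Layer 1013–780 hPa: Δp = 233 hPa = 23300 Pa, q̄ = 0.017 kg/kg → 0.017 × 23300 / 9.8 = 40.42 mm
Layer 780–350 hPa: Δp = 430 hPa = 43000 Pa, q̄ = 0.003 kg/kg → 0.003 × 43000 / 9.8 = 13.16 mm
PW = 40.42 + 13.16 = 53.58 ≈ 53.6 mm.
Rainfall = ε × PW = 0.36 × 53.6 = 19.3 mm.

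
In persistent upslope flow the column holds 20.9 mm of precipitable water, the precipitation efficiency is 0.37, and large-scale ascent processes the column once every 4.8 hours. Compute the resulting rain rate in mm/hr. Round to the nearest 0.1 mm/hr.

R ≈ 1.6 mm/hr

Each overturning extracts ε × PW = 0.37 × 20.9 = 7.733 mm.
Rate = ε·PW / τ = 7.733 / 4.8 h = 1.6 mm/hr.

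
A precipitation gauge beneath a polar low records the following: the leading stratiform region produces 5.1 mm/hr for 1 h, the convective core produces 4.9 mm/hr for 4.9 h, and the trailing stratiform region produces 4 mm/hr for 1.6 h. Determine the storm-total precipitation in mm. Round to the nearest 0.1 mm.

Total = Σ Rᵢ Δtᵢ = 5.1 × 1 + 4.9 × 4.9 + 4 × 1.6
      = 5.1 + 24.01 + 6.4 = 35.5 mm.

total ≈ 35.5 mm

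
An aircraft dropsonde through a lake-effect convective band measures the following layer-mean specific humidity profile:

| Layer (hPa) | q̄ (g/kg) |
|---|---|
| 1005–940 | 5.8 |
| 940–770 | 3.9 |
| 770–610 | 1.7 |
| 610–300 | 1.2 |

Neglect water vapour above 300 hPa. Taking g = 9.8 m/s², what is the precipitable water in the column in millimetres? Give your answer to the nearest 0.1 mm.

Precipitable water is the column-integrated vapour mass per unit area: PW = (1/g) Σ q̄ Δp, with q in kg/kg and Δp in Pa (1 kg/m² of water = 1 mm).
Layer 1005–940 hPa: Δp = 65 hPa = 6500 Pa, q̄ = 0.0058 kg/kg → 0.0058 × 6500 / 9.8 = 3.85 mm
Layer 940–770 hPa: Δp = 170 hPa = 17000 Pa, q̄ = 0.0039 kg/kg → 0.0039 × 17000 / 9.8 = 6.77 mm
Layer 770–610 hPa: Δp = 160 hPa = 16000 Pa, q̄ = 0.0017 kg/kg → 0.0017 × 16000 / 9.8 = 2.78 mm
Layer 610–300 hPa: Δp = 310 hPa = 31000 Pa, q̄ = 0.0012 kg/kg → 0.0012 × 31000 / 9.8 = 3.80 mm
PW = 3.85 + 6.77 + 2.78 + 3.80 = 17.20 ≈ 17.2 mm.

PW ≈ 17.2 mm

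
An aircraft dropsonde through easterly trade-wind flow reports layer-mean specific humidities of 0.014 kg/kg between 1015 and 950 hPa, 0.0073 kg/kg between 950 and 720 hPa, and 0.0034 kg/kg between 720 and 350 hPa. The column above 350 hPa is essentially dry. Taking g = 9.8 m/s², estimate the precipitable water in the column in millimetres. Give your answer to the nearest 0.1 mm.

Precipitable water is the column-integrated vapour mass per unit area: PW = (1/g) Σ q̄ Δp, with q in kg/kg and Δp in Pa (1 kg/m² of water = 1 mm).
Layer 1015–950 hPa: Δp = 65 hPa = 6500 Pa, q̄ = 0.014 kg/kg → 0.014 × 6500 / 9.8 = 9.29 mm
Layer 950–720 hPa: Δp = 230 hPa = 23000 Pa, q̄ = 0.0073 kg/kg → 0.0073 × 23000 / 9.8 = 17.13 mm
Layer 720–350 hPa: Δp = 370 hPa = 37000 Pa, q̄ = 0.0034 kg/kg → 0.0034 × 37000 / 9.8 = 12.84 mm
PW = 9.29 + 17.13 + 12.84 = 39.26 ≈ 39.3 mm.

PW ≈ 39.3 mm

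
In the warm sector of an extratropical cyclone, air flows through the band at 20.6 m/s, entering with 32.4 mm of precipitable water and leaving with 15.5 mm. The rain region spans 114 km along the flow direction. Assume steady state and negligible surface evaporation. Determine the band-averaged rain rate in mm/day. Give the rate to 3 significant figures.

R ≈ 264 mm/day

Column moisture flux per unit crosswind length is F = V × PW.
Inflow: F_in = 20.6 × 32.4 = 667.44 mm·m/s
Outflow: F_out = 20.6 × 15.5 = 319.3 mm·m/s
Steady-state rate R = (F_in − F_out)/L = (667.44 − 319.3) / 114000 m = 3.054e-03 mm/s.
R = 3.054e-03 × 3600 × 24 = 264 mm/day.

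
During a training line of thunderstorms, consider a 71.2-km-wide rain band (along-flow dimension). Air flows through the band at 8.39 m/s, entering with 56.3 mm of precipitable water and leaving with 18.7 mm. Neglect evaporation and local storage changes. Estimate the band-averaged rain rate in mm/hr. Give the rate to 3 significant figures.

R ≈ 16.0 mm/hr

Column moisture flux per unit crosswind length is F = V × PW.
Inflow: F_in = 8.39 × 56.3 = 472.357 mm·m/s
Outflow: F_out = 8.39 × 18.7 = 156.893 mm·m/s
Steady-state rate R = (F_in − F_out)/L = (472.357 − 156.893) / 71200 m = 4.431e-03 mm/s.
R = 4.431e-03 × 3600 = 16.0 mm/hr.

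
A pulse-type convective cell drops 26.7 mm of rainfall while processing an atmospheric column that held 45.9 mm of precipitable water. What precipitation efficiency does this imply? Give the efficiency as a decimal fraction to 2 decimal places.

ε ≈ 0.58

ε = rainfall / PW = 26.7 / 45.9 = 0.58.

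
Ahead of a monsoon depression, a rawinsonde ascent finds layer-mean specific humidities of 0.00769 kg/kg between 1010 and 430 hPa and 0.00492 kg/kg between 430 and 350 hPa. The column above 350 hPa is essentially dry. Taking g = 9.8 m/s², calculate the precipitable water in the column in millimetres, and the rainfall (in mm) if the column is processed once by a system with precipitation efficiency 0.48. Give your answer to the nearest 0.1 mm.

PW ≈ 49.5 mm; rainfall ≈ 23.8 mm

Precipitable water is the column-integrated vapour mass per unit area: PW = (1/g) Σ q̄ Δp, with q in kg/kg and Δp in Pa (1 kg/m² of water = 1 mm).
Layer 1010–430 hPa: Δp = 580 hPa = 58000 Pa, q̄ = 0.00769 kg/kg → 0.00769 × 58000 / 9.8 = 45.51 mm
Layer 430–350 hPa: Δp = 80 hPa = 8000 Pa, q̄ = 0.00492 kg/kg → 0.00492 × 8000 / 9.8 = 4.02 mm
PW = 45.51 + 4.02 = 49.53 ≈ 49.5 mm.
Rainfall = ε × PW = 0.48 × 49.5 = 23.8 mm.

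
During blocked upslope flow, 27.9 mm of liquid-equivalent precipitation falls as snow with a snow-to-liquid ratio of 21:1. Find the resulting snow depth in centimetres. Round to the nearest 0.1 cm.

Snow depth = liquid × ratio = 27.9 mm × 21 = 585.9 mm = 58.6 cm.

snow depth ≈ 58.6 cm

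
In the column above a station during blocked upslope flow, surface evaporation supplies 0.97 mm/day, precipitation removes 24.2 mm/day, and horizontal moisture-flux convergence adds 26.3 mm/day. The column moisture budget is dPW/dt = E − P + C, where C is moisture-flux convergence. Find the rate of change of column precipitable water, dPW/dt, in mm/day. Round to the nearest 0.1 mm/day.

dPW/dt ≈ 3.1 mm/day

dPW/dt = E − P + C = 0.97 − 24.2 + (26.3) = 3.1 mm/day.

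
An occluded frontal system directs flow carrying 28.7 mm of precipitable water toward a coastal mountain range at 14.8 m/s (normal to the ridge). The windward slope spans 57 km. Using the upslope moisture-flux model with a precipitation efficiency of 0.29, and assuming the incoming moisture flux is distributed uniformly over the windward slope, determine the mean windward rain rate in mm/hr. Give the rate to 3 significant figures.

Incoming column moisture flux per unit ridge length: F = V × PW = 14.8 × 28.7 = 424.76 mm·m/s.
Spread over the 57 km slope with efficiency ε = 0.29: R = ε·F/W = 0.29 × 424.76 / 57000 m = 2.161e-03 mm/s.
R = 2.161e-03 × 3600 = 7.78 mm/hr.

R ≈ 7.78 mm/hr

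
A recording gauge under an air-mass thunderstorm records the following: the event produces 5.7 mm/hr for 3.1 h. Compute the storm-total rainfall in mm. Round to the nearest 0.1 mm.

total ≈ 17.7 mm

Total = Σ Rᵢ Δtᵢ = 5.7 × 3.1
      = 17.67 = 17.7 mm.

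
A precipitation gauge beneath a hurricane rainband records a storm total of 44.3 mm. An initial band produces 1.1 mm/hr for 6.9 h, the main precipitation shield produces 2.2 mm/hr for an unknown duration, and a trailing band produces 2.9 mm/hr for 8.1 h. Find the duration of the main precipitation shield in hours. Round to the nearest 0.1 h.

Known phases: 1.1 × 6.9 + 2.9 × 8.1 = 7.59 + 23.49 = 31.08 mm.
Remaining depth = 44.3 − 31.08 = 13.22 mm.
Duration = 13.22 / 2.2 = 6.0 h.

duration ≈ 6.0 h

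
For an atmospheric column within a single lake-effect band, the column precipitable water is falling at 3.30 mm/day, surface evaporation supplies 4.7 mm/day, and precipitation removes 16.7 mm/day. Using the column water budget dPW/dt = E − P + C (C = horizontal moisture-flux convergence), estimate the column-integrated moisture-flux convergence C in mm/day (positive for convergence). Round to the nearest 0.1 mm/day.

C ≈ 8.7 mm/day

dPW/dt = -3.30 mm/day.
C = dPW/dt − E + P = (-3.30) − 4.7 + 16.7 = 8.7 mm/day.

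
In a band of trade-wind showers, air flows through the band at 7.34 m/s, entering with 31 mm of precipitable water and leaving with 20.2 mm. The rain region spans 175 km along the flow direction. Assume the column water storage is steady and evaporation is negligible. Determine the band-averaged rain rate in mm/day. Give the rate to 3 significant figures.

R ≈ 39.1 mm/day

Column moisture flux per unit crosswind length is F = V × PW.
Inflow: F_in = 7.34 × 31 = 227.54 mm·m/s
Outflow: F_out = 7.34 × 20.2 = 148.268 mm·m/s
Steady-state rate R = (F_in − F_out)/L = (227.54 − 148.268) / 175000 m = 4.530e-04 mm/s.
R = 4.530e-04 × 3600 × 24 = 39.1 mm/day.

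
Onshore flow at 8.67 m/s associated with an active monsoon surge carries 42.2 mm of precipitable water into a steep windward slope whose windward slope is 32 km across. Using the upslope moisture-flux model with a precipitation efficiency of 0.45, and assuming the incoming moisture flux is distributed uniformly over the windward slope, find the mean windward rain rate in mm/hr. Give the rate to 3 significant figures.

R ≈ 18.5 mm/hr

Incoming column moisture flux per unit ridge length: F = V × PW = 8.67 × 42.2 = 365.874 mm·m/s.
Spread over the 32 km slope with efficiency ε = 0.45: R = ε·F/W = 0.45 × 365.874 / 32000 m = 5.145e-03 mm/s.
R = 5.145e-03 × 3600 = 18.5 mm/hr.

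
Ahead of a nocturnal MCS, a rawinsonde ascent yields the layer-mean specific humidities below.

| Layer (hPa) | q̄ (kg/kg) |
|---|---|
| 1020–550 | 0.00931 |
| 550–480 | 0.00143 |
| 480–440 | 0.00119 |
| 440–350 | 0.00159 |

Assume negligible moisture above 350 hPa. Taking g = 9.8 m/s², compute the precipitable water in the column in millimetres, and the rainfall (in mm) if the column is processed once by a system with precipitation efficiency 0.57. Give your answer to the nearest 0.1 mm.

Precipitable water is the column-integrated vapour mass per unit area: PW = (1/g) Σ q̄ Δp, with q in kg/kg and Δp in Pa (1 kg/m² of water = 1 mm).
Layer 1020–550 hPa: Δp = 470 hPa = 47000 Pa, q̄ = 0.00931 kg/kg → 0.00931 × 47000 / 9.8 = 44.65 mm
Layer 550–480 hPa: Δp = 70 hPa = 7000 Pa, q̄ = 0.00143 kg/kg → 0.00143 × 7000 / 9.8 = 1.02 mm
Layer 480–440 hPa: Δp = 40 hPa = 4000 Pa, q̄ = 0.00119 kg/kg → 0.00119 × 4000 / 9.8 = 0.49 mm
Layer 440–350 hPa: Δp = 90 hPa = 9000 Pa, q̄ = 0.00159 kg/kg → 0.00159 × 9000 / 9.8 = 1.46 mm
PW = 44.65 + 1.02 + 0.49 + 1.46 = 47.62 ≈ 47.6 mm.
Rainfall = ε × PW = 0.57 × 47.6 = 27.1 mm.

PW ≈ 47.6 mm; rainfall ≈ 27.1 mm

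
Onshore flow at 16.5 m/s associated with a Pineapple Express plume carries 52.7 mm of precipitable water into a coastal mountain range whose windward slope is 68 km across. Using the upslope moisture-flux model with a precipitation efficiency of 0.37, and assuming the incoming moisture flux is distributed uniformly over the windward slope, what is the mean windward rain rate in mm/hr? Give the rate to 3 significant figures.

R ≈ 17.0 mm/hr

Incoming column moisture flux per unit ridge length: F = V × PW = 16.5 × 52.7 = 869.55 mm·m/s.
Spread over the 68 km slope with efficiency ε = 0.37: R = ε·F/W = 0.37 × 869.55 / 68000 m = 4.731e-03 mm/s.
R = 4.731e-03 × 3600 = 17.0 mm/hr.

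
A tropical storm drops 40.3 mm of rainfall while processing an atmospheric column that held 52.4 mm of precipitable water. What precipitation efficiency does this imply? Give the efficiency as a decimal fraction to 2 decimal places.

ε = rainfall / PW = 40.3 / 52.4 = 0.77.

ε ≈ 0.77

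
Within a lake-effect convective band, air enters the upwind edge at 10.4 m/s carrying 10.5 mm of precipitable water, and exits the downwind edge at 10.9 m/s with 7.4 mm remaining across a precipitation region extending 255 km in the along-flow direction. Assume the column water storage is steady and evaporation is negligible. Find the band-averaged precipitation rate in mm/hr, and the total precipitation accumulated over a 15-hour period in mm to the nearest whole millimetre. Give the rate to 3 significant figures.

Column moisture flux per unit crosswind length is F = V × PW.
Inflow: F_in = 10.4 × 10.5 = 109.2 mm·m/s
Outflow: F_out = 10.9 × 7.4 = 80.66 mm·m/s
Steady-state rate R = (F_in − F_out)/L = (109.2 − 80.66) / 255000 m = 1.119e-04 mm/s.
R = 1.119e-04 × 3600 = 0.403 mm/hr.
Over 15 h: total = 0.403 × 15 = 6.045 ≈ 6 mm.

R ≈ 0.403 mm/hr; total ≈ 6 mm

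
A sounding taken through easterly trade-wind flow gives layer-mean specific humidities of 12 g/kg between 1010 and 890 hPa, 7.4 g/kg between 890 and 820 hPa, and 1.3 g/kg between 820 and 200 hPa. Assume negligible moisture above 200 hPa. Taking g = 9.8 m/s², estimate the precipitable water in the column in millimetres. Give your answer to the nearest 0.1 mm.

PW ≈ 28.2 mm

Precipitable water is the column-integrated vapour mass per unit area: PW = (1/g) Σ q̄ Δp, with q in kg/kg and Δp in Pa (1 kg/m² of water = 1 mm).
Layer 1010–890 hPa: Δp = 120 hPa = 12000 Pa, q̄ = 0.012 kg/kg → 0.012 × 12000 / 9.8 = 14.69 mm
Layer 890–820 hPa: Δp = 70 hPa = 7000 Pa, q̄ = 0.0074 kg/kg → 0.0074 × 7000 / 9.8 = 5.29 mm
Layer 820–200 hPa: Δp = 620 hPa = 62000 Pa, q̄ = 0.0013 kg/kg → 0.0013 × 62000 / 9.8 = 8.22 mm
PW = 14.69 + 5.29 + 8.22 = 28.20 ≈ 28.2 mm.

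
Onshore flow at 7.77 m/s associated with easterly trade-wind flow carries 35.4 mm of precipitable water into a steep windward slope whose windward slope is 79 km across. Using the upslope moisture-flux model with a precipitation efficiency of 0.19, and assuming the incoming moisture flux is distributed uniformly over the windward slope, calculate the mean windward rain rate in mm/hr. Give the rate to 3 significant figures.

Incoming column moisture flux per unit ridge length: F = V × PW = 7.77 × 35.4 = 275.058 mm·m/s.
Spread over the 79 km slope with efficiency ε = 0.19: R = ε·F/W = 0.19 × 275.058 / 79000 m = 6.615e-04 mm/s.
R = 6.615e-04 × 3600 = 2.38 mm/hr.

R ≈ 2.38 mm/hr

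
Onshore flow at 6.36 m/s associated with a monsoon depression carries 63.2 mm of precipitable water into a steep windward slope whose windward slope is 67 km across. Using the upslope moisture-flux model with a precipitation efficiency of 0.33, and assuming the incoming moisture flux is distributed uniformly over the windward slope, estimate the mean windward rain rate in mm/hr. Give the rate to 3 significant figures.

R ≈ 7.13 mm/hr

Incoming column moisture flux per unit ridge length: F = V × PW = 6.36 × 63.2 = 401.952 mm·m/s.
Spread over the 67 km slope with efficiency ε = 0.33: R = ε·F/W = 0.33 × 401.952 / 67000 m = 1.980e-03 mm/s.
R = 1.980e-03 × 3600 = 7.13 mm/hr.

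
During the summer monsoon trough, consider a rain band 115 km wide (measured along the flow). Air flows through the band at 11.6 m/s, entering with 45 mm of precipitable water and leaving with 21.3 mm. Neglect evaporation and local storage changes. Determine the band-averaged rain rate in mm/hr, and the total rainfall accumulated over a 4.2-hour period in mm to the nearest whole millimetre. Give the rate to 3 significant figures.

Column moisture flux per unit crosswind length is F = V × PW.
Inflow: F_in = 11.6 × 45 = 522 mm·m/s
Outflow: F_out = 11.6 × 21.3 = 247.08 mm·m/s
Steady-state rate R = (F_in − F_out)/L = (522 − 247.08) / 115000 m = 2.391e-03 mm/s.
R = 2.391e-03 × 3600 = 8.61 mm/hr.
Over 4.2 h: total = 8.61 × 4.2 = 36.162 ≈ 36 mm.

R ≈ 8.61 mm/hr; total ≈ 36 mm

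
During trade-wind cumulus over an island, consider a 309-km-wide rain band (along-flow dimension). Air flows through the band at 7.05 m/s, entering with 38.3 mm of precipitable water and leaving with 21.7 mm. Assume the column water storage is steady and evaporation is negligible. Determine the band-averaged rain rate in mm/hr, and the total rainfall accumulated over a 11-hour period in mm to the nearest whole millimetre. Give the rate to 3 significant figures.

R ≈ 1.36 mm/hr; total ≈ 15 mm

Column moisture flux per unit crosswind length is F = V × PW.
Inflow: F_in = 7.05 × 38.3 = 270.015 mm·m/s
Outflow: F_out = 7.05 × 21.7 = 152.985 mm·m/s
Steady-state rate R = (F_in − F_out)/L = (270.015 − 152.985) / 309000 m = 3.787e-04 mm/s.
R = 3.787e-04 × 3600 = 1.36 mm/hr.
Over 11 h: total = 1.36 × 11 = 14.96 ≈ 15 mm.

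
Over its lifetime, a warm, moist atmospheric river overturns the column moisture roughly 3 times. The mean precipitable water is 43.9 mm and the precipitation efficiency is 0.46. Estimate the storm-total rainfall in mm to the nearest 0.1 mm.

Each cycle deposits ε × PW = 0.46 × 43.9 = 20.194 mm.
Over 3 cycles: 3 × 20.194 = 60.6 mm.

rainfall ≈ 60.6 mm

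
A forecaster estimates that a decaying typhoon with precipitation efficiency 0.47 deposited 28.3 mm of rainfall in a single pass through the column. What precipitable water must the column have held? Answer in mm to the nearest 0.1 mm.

PW ≈ 60.2 mm

PW = rainfall / ε = 28.3 / 0.47 = 60.2 mm.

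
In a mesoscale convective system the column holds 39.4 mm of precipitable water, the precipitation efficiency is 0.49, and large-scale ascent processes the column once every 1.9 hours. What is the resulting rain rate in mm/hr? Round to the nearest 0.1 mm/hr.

R ≈ 10.2 mm/hr

Each overturning extracts ε × PW = 0.49 × 39.4 = 19.306 mm.
Rate = ε·PW / τ = 19.306 / 1.9 h = 10.2 mm/hr.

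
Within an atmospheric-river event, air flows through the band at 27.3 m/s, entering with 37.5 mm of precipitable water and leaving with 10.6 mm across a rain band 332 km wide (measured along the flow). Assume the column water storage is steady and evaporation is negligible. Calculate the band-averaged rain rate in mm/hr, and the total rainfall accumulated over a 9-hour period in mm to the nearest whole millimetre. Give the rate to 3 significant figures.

Column moisture flux per unit crosswind length is F = V × PW.
Inflow: F_in = 27.3 × 37.5 = 1023.75 mm·m/s
Outflow: F_out = 27.3 × 10.6 = 289.38 mm·m/s
Steady-state rate R = (F_in − F_out)/L = (1023.75 − 289.38) / 332000 m = 2.212e-03 mm/s.
R = 2.212e-03 × 3600 = 7.96 mm/hr.
Over 9 h: total = 7.96 × 9 = 71.64 ≈ 72 mm.

R ≈ 7.96 mm/hr; total ≈ 72 mm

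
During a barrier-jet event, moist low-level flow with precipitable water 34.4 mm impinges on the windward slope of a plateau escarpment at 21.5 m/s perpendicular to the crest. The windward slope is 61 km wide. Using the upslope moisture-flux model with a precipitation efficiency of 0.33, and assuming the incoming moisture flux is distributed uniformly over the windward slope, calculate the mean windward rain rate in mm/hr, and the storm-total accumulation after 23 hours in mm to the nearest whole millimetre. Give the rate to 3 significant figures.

Incoming column moisture flux per unit ridge length: F = V × PW = 21.5 × 34.4 = 739.6 mm·m/s.
Spread over the 61 km slope with efficiency ε = 0.33: R = ε·F/W = 0.33 × 739.6 / 61000 m = 4.001e-03 mm/s.
R = 4.001e-03 × 3600 = 14.4 mm/hr.
Over 23 h: total = 14.4 × 23 = 331.2 ≈ 331 mm.

R ≈ 14.4 mm/hr; total ≈ 331 mm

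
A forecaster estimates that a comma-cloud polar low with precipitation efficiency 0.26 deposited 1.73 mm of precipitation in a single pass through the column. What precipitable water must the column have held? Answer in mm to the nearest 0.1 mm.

PW ≈ 6.7 mm

PW = precipitation / ε = 1.73 / 0.26 = 6.7 mm.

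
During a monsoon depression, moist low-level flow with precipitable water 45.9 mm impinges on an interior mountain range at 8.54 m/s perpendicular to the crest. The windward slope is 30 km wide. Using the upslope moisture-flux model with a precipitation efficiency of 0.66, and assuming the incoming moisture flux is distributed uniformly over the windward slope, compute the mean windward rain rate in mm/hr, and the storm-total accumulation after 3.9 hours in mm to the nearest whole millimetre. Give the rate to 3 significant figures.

R ≈ 31.0 mm/hr; total ≈ 121 mm

Incoming column moisture flux per unit ridge length: F = V × PW = 8.54 × 45.9 = 391.986 mm·m/s.
Spread over the 30 km slope with efficiency ε = 0.66: R = ε·F/W = 0.66 × 391.986 / 30000 m = 8.624e-03 mm/s.
R = 8.624e-03 × 3600 = 31.0 mm/hr.
Over 3.9 h: total = 31.0 × 3.9 = 120.9 ≈ 121 mm.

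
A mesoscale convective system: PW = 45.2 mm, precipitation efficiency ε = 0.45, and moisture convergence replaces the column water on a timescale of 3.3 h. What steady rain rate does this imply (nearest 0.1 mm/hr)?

R ≈ 6.2 mm/hr

Each overturning extracts ε × PW = 0.45 × 45.2 = 20.34 mm.
Rate = ε·PW / τ = 20.34 / 3.3 h = 6.2 mm/hr.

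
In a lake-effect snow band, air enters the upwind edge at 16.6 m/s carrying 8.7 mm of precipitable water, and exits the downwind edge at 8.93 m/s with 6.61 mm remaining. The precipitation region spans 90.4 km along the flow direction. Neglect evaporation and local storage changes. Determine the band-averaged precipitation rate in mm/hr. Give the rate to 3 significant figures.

R ≈ 3.40 mm/hr

Column moisture flux per unit crosswind length is F = V × PW.
Inflow: F_in = 16.6 × 8.7 = 144.42 mm·m/s
Outflow: F_out = 8.93 × 6.61 = 59.0273 mm·m/s
Steady-state rate R = (F_in − F_out)/L = (144.42 − 59.0273) / 90400 m = 9.446e-04 mm/s.
R = 9.446e-04 × 3600 = 3.40 mm/hr.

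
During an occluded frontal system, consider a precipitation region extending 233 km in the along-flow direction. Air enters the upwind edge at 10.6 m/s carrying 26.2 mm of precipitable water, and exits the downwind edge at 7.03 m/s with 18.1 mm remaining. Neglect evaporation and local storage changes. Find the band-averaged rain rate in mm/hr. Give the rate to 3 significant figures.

R ≈ 2.32 mm/hr

Column moisture flux per unit crosswind length is F = V × PW.
Inflow: F_in = 10.6 × 26.2 = 277.72 mm·m/s
Outflow: F_out = 7.03 × 18.1 = 127.243 mm·m/s
Steady-state rate R = (F_in − F_out)/L = (277.72 − 127.243) / 233000 m = 6.458e-04 mm/s.
R = 6.458e-04 × 3600 = 2.32 mm/hr.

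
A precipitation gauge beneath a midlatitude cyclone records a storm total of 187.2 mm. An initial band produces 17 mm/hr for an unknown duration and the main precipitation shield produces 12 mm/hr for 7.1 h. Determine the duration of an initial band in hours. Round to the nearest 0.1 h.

duration ≈ 6.0 h

Known phases: 12 × 7.1 = 85.2 mm.
Remaining depth = 187.2 − 85.2 = 102 mm.
Duration = 102 / 17 = 6.0 h.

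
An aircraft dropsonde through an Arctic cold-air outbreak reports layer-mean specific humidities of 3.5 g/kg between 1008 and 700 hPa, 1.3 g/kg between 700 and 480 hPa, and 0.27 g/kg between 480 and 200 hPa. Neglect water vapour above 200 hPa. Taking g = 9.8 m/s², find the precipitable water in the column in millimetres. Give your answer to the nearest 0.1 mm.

PW ≈ 14.7 mm

Precipitable water is the column-integrated vapour mass per unit area: PW = (1/g) Σ q̄ Δp, with q in kg/kg and Δp in Pa (1 kg/m² of water = 1 mm).
Layer 1008–700 hPa: Δp = 308 hPa = 30800 Pa, q̄ = 0.0035 kg/kg → 0.0035 × 30800 / 9.8 = 11.00 mm
Layer 700–480 hPa: Δp = 220 hPa = 22000 Pa, q̄ = 0.0013 kg/kg → 0.0013 × 22000 / 9.8 = 2.92 mm
Layer 480–200 hPa: Δp = 280 hPa = 28000 Pa, q̄ = 0.00027 kg/kg → 0.00027 × 28000 / 9.8 = 0.77 mm
PW = 11.00 + 2.92 + 0.77 = 14.69 ≈ 14.7 mm.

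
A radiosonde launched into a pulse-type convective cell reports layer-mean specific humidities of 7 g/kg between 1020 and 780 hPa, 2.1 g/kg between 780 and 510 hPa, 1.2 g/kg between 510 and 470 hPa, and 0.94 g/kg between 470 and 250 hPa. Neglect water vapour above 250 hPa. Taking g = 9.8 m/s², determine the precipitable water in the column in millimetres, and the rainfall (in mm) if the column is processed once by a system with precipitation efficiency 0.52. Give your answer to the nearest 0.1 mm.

Precipitable water is the column-integrated vapour mass per unit area: PW = (1/g) Σ q̄ Δp, with q in kg/kg and Δp in Pa (1 kg/m² of water = 1 mm).
Layer 1020–780 hPa: Δp = 240 hPa = 24000 Pa, q̄ = 0.007 kg/kg → 0.007 × 24000 / 9.8 = 17.14 mm
Layer 780–510 hPa: Δp = 270 hPa = 27000 Pa, q̄ = 0.0021 kg/kg → 0.0021 × 27000 / 9.8 = 5.79 mm
Layer 510–470 hPa: Δp = 40 hPa = 4000 Pa, q̄ = 0.0012 kg/kg → 0.0012 × 4000 / 9.8 = 0.49 mm
Layer 470–250 hPa: Δp = 220 hPa = 22000 Pa, q̄ = 0.00094 kg/kg → 0.00094 × 22000 / 9.8 = 2.11 mm
PW = 17.14 + 5.79 + 0.49 + 2.11 = 25.53 ≈ 25.5 mm.
Rainfall = ε × PW = 0.52 × 25.5 = 13.3 mm.

PW ≈ 25.5 mm; rainfall ≈ 13.3 mm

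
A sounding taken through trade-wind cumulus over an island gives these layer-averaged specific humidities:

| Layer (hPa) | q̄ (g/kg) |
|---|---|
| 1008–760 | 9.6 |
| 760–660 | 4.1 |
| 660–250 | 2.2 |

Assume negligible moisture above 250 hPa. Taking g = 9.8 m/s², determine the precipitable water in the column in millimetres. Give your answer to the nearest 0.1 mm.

PW ≈ 37.7 mm

Precipitable water is the column-integrated vapour mass per unit area: PW = (1/g) Σ q̄ Δp, with q in kg/kg and Δp in Pa (1 kg/m² of water = 1 mm).
Layer 1008–760 hPa: Δp = 248 hPa = 24800 Pa, q̄ = 0.0096 kg/kg → 0.0096 × 24800 / 9.8 = 24.29 mm
Layer 760–660 hPa: Δp = 100 hPa = 10000 Pa, q̄ = 0.0041 kg/kg → 0.0041 × 10000 / 9.8 = 4.18 mm
Layer 660–250 hPa: Δp = 410 hPa = 41000 Pa, q̄ = 0.0022 kg/kg → 0.0022 × 41000 / 9.8 = 9.20 mm
PW = 24.29 + 4.18 + 9.20 = 37.67 ≈ 37.7 mm.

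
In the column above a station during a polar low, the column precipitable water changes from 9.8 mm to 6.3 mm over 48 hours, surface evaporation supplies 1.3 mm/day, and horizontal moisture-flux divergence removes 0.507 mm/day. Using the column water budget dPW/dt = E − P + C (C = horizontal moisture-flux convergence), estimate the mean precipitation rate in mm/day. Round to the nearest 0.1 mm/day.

P ≈ 2.5 mm/day

dPW/dt = (6.3 − 9.8) mm / (48/24 day) = -1.750 mm/day.
P = E + C − dPW/dt = 1.3 + (-0.507) − (-1.750) = 2.5 mm/day.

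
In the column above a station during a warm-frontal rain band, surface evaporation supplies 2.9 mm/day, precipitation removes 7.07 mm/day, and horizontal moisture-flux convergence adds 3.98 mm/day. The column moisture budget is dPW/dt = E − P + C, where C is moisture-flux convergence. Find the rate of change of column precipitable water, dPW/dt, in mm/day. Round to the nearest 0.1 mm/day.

dPW/dt ≈ -0.2 mm/day

dPW/dt = E − P + C = 2.9 − 7.07 + (3.98) = -0.2 mm/day.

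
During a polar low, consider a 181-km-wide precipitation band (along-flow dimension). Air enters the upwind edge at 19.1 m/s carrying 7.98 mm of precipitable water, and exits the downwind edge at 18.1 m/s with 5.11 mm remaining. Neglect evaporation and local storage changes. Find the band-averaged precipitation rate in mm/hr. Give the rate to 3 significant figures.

R ≈ 1.19 mm/hr

Column moisture flux per unit crosswind length is F = V × PW.
Inflow: F_in = 19.1 × 7.98 = 152.418 mm·m/s
Outflow: F_out = 18.1 × 5.11 = 92.491 mm·m/s
Steady-state rate R = (F_in − F_out)/L = (152.418 − 92.491) / 181000 m = 3.311e-04 mm/s.
R = 3.311e-04 × 3600 = 1.19 mm/hr.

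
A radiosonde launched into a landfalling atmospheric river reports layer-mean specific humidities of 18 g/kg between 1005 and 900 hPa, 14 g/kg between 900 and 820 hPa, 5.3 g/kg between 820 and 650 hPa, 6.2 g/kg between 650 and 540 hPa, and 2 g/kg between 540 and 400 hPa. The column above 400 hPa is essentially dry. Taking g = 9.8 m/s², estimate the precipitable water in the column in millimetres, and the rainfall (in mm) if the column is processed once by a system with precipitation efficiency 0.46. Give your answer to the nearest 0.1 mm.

Precipitable water is the column-integrated vapour mass per unit area: PW = (1/g) Σ q̄ Δp, with q in kg/kg and Δp in Pa (1 kg/m² of water = 1 mm).
Layer 1005–900 hPa: Δp = 105 hPa = 10500 Pa, q̄ = 0.018 kg/kg → 0.018 × 10500 / 9.8 = 19.29 mm
Layer 900–820 hPa: Δp = 80 hPa = 8000 Pa, q̄ = 0.014 kg/kg → 0.014 × 8000 / 9.8 = 11.43 mm
Layer 820–650 hPa: Δp = 170 hPa = 17000 Pa, q̄ = 0.0053 kg/kg → 0.0053 × 17000 / 9.8 = 9.19 mm
Layer 650–540 hPa: Δp = 110 hPa = 11000 Pa, q̄ = 0.0062 kg/kg → 0.0062 × 11000 / 9.8 = 6.96 mm
Layer 540–400 hPa: Δp = 140 hPa = 14000 Pa, q̄ = 0.002 kg/kg → 0.002 × 14000 / 9.8 = 2.86 mm
PW = 19.29 + 11.43 + 9.19 + 6.96 + 2.86 = 49.73 ≈ 49.7 mm.
Rainfall = ε × PW = 0.46 × 49.7 = 22.9 mm.

PW ≈ 49.7 mm; rainfall ≈ 22.9 mm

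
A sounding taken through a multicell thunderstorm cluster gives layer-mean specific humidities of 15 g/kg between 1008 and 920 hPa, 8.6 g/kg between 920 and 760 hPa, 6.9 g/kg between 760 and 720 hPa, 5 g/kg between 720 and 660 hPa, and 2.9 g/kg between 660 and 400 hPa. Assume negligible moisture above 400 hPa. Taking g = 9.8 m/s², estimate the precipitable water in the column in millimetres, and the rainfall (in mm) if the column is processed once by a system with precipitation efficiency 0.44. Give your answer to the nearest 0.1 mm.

Precipitable water is the column-integrated vapour mass per unit area: PW = (1/g) Σ q̄ Δp, with q in kg/kg and Δp in Pa (1 kg/m² of water = 1 mm).
Layer 1008–920 hPa: Δp = 88 hPa = 8800 Pa, q̄ = 0.015 kg/kg → 0.015 × 8800 / 9.8 = 13.47 mm
Layer 920–760 hPa: Δp = 160 hPa = 16000 Pa, q̄ = 0.0086 kg/kg → 0.0086 × 16000 / 9.8 = 14.04 mm
Layer 760–720 hPa: Δp = 40 hPa = 4000 Pa, q̄ = 0.0069 kg/kg → 0.0069 × 4000 / 9.8 = 2.82 mm
Layer 720–660 hPa: Δp = 60 hPa = 6000 Pa, q̄ = 0.005 kg/kg → 0.005 × 6000 / 9.8 = 3.06 mm
Layer 660–400 hPa: Δp = 260 hPa = 26000 Pa, q̄ = 0.0029 kg/kg → 0.0029 × 26000 / 9.8 = 7.69 mm
PW = 13.47 + 14.04 + 2.82 + 3.06 + 7.69 = 41.08 ≈ 41.1 mm.
Rainfall = ε × PW = 0.44 × 41.1 = 18.1 mm.

PW ≈ 41.1 mm; rainfall ≈ 18.1 mm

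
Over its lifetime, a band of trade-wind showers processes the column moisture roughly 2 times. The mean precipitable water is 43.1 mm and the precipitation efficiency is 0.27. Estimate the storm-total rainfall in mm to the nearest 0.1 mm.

Each cycle deposits ε × PW = 0.27 × 43.1 = 11.637 mm.
Over 2 cycles: 2 × 11.637 = 23.3 mm.

rainfall ≈ 23.3 mm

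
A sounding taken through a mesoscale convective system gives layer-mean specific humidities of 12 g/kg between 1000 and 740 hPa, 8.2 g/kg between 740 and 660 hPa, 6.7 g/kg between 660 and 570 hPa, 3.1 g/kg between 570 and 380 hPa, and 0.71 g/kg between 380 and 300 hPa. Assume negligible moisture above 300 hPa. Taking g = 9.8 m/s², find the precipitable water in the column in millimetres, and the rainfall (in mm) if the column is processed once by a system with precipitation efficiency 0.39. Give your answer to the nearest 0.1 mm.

Precipitable water is the column-integrated vapour mass per unit area: PW = (1/g) Σ q̄ Δp, with q in kg/kg and Δp in Pa (1 kg/m² of water = 1 mm).
Layer 1000–740 hPa: Δp = 260 hPa = 26000 Pa, q̄ = 0.012 kg/kg → 0.012 × 26000 / 9.8 = 31.84 mm
Layer 740–660 hPa: Δp = 80 hPa = 8000 Pa, q̄ = 0.0082 kg/kg → 0.0082 × 8000 / 9.8 = 6.69 mm
Layer 660–570 hPa: Δp = 90 hPa = 9000 Pa, q̄ = 0.0067 kg/kg → 0.0067 × 9000 / 9.8 = 6.15 mm
Layer 570–380 hPa: Δp = 190 hPa = 19000 Pa, q̄ = 0.0031 kg/kg → 0.0031 × 19000 / 9.8 = 6.01 mm
Layer 380–300 hPa: Δp = 80 hPa = 8000 Pa, q̄ = 0.00071 kg/kg → 0.00071 × 8000 / 9.8 = 0.58 mm
PW = 31.84 + 6.69 + 6.15 + 6.01 + 0.58 = 51.27 ≈ 51.3 mm.
Rainfall = ε × PW = 0.39 × 51.3 = 20.0 mm.

PW ≈ 51.3 mm; rainfall ≈ 20.0 mm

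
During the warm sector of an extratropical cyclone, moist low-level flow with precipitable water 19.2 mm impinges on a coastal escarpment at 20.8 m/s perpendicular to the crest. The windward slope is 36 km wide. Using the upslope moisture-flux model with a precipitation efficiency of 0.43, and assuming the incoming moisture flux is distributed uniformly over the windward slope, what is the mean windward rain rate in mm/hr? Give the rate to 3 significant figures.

Incoming column moisture flux per unit ridge length: F = V × PW = 20.8 × 19.2 = 399.36 mm·m/s.
Spread over the 36 km slope with efficiency ε = 0.43: R = ε·F/W = 0.43 × 399.36 / 36000 m = 4.770e-03 mm/s.
R = 4.770e-03 × 3600 = 17.2 mm/hr.

R ≈ 17.2 mm/hr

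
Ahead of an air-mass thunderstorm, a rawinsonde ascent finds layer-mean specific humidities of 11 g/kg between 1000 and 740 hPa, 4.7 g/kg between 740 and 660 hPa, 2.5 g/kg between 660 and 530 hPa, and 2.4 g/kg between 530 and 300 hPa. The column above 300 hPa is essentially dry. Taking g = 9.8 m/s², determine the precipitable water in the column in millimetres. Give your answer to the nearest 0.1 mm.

Precipitable water is the column-integrated vapour mass per unit area: PW = (1/g) Σ q̄ Δp, with q in kg/kg and Δp in Pa (1 kg/m² of water = 1 mm).
Layer 1000–740 hPa: Δp = 260 hPa = 26000 Pa, q̄ = 0.011 kg/kg → 0.011 × 26000 / 9.8 = 29.18 mm
Layer 740–660 hPa: Δp = 80 hPa = 8000 Pa, q̄ = 0.0047 kg/kg → 0.0047 × 8000 / 9.8 = 3.84 mm
Layer 660–530 hPa: Δp = 130 hPa = 13000 Pa, q̄ = 0.0025 kg/kg → 0.0025 × 13000 / 9.8 = 3.32 mm
Layer 530–300 hPa: Δp = 230 hPa = 23000 Pa, q̄ = 0.0024 kg/kg → 0.0024 × 23000 / 9.8 = 5.63 mm
PW = 29.18 + 3.84 + 3.32 + 5.63 = 41.97 ≈ 42.0 mm.

PW ≈ 42.0 mm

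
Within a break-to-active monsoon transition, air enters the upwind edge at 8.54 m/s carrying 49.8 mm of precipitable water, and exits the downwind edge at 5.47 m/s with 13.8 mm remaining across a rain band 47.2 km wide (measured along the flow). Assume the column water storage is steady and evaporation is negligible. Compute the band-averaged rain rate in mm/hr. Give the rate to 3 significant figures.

Column moisture flux per unit crosswind length is F = V × PW.
Inflow: F_in = 8.54 × 49.8 = 425.292 mm·m/s
Outflow: F_out = 5.47 × 13.8 = 75.486 mm·m/s
Steady-state rate R = (F_in − F_out)/L = (425.292 − 75.486) / 47200 m = 7.411e-03 mm/s.
R = 7.411e-03 × 3600 = 26.7 mm/hr.

R ≈ 26.7 mm/hr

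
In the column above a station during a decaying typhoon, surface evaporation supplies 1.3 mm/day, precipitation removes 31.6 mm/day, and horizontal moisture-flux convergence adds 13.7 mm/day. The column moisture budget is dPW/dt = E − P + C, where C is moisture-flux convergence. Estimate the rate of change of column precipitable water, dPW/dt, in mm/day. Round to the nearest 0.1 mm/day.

dPW/dt = E − P + C = 1.3 − 31.6 + (13.7) = -16.6 mm/day.

dPW/dt ≈ -16.6 mm/day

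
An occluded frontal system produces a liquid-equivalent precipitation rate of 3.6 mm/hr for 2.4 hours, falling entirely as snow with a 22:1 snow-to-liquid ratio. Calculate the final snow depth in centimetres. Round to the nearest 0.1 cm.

snow depth ≈ 19.0 cm

Liquid-equivalent depth = 3.6 × 2.4 = 8.64 mm.
Snow depth = 8.64 mm × 22 = 190.08 mm = 19.0 cm.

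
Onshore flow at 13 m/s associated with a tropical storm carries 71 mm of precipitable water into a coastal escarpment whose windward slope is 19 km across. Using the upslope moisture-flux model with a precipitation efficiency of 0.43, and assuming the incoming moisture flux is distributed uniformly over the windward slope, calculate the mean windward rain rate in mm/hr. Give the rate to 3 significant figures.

R ≈ 75.2 mm/hr

Incoming column moisture flux per unit ridge length: F = V × PW = 13 × 71 = 923 mm·m/s.
Spread over the 19 km slope with efficiency ε = 0.43: R = ε·F/W = 0.43 × 923 / 19000 m = 2.089e-02 mm/s.
R = 2.089e-02 × 3600 = 75.2 mm/hr.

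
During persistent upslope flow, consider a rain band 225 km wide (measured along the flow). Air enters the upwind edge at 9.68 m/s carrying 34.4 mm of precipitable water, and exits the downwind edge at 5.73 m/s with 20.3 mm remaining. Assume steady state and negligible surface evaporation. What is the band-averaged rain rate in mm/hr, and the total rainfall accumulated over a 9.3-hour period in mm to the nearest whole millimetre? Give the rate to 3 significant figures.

R ≈ 3.47 mm/hr; total ≈ 32 mm

Column moisture flux per unit crosswind length is F = V × PW.
Inflow: F_in = 9.68 × 34.4 = 332.992 mm·m/s
Outflow: F_out = 5.73 × 20.3 = 116.319 mm·m/s
Steady-state rate R = (F_in − F_out)/L = (332.992 − 116.319) / 225000 m = 9.630e-04 mm/s.
R = 9.630e-04 × 3600 = 3.47 mm/hr.
Over 9.3 h: total = 3.47 × 9.3 = 32.271 ≈ 32 mm.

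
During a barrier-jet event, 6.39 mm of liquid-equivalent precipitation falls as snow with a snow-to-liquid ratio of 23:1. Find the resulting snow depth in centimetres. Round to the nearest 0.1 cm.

snow depth ≈ 14.7 cm

Snow depth = liquid × ratio = 6.39 mm × 23 = 146.97 mm = 14.7 cm.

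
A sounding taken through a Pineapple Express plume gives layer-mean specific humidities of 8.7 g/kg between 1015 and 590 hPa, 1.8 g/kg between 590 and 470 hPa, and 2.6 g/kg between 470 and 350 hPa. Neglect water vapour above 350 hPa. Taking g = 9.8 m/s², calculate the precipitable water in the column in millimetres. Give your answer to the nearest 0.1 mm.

Precipitable water is the column-integrated vapour mass per unit area: PW = (1/g) Σ q̄ Δp, with q in kg/kg and Δp in Pa (1 kg/m² of water = 1 mm).
Layer 1015–590 hPa: Δp = 425 hPa = 42500 Pa, q̄ = 0.0087 kg/kg → 0.0087 × 42500 / 9.8 = 37.73 mm
Layer 590–470 hPa: Δp = 120 hPa = 12000 Pa, q̄ = 0.0018 kg/kg → 0.0018 × 12000 / 9.8 = 2.20 mm
Layer 470–350 hPa: Δp = 120 hPa = 12000 Pa, q̄ = 0.0026 kg/kg → 0.0026 × 12000 / 9.8 = 3.18 mm
PW = 37.73 + 2.20 + 3.18 = 43.11 ≈ 43.1 mm.

PW ≈ 43.1 mm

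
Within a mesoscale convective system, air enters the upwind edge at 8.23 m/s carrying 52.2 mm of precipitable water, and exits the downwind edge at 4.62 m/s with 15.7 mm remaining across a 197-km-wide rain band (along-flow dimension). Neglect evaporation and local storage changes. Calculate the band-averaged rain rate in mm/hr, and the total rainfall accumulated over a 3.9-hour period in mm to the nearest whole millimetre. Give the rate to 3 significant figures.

Column moisture flux per unit crosswind length is F = V × PW.
Inflow: F_in = 8.23 × 52.2 = 429.606 mm·m/s
Outflow: F_out = 4.62 × 15.7 = 72.534 mm·m/s
Steady-state rate R = (F_in − F_out)/L = (429.606 − 72.534) / 197000 m = 1.813e-03 mm/s.
R = 1.813e-03 × 3600 = 6.53 mm/hr.
Over 3.9 h: total = 6.53 × 3.9 = 25.467 ≈ 25 mm.

R ≈ 6.53 mm/hr; total ≈ 25 mm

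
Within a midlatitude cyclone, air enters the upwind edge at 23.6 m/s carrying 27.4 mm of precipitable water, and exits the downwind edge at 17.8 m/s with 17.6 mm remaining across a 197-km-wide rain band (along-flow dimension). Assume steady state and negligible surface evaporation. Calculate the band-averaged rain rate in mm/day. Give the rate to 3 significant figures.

R ≈ 146 mm/day

Column moisture flux per unit crosswind length is F = V × PW.
Inflow: F_in = 23.6 × 27.4 = 646.64 mm·m/s
Outflow: F_out = 17.8 × 17.6 = 313.28 mm·m/s
Steady-state rate R = (F_in − F_out)/L = (646.64 − 313.28) / 197000 m = 1.692e-03 mm/s.
R = 1.692e-03 × 3600 × 24 = 146 mm/day.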